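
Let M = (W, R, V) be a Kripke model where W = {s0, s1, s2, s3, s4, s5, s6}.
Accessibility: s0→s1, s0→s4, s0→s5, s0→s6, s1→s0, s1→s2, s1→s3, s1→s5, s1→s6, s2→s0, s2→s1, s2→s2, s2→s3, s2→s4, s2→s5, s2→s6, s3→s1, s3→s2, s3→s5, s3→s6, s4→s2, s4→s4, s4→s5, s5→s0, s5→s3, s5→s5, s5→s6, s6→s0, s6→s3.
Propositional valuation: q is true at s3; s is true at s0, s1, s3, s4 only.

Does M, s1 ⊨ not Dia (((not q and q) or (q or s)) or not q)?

At s1: Dia (((not q and q) or (q or s)) or not q) is true, so not Dia (((not q and q) or (q or s)) or not q) is false.
  At s1: Dia (((not q and q) or (q or s)) or not q) requires ((not q and q) or (q or s)) or not q at some successor in {s0, s2, s3, s5, s6}.
    ((not q and q) or (q or s)) or not q holds at s0, so Dia (((not q and q) or (q or s)) or not q) is true at s1.

No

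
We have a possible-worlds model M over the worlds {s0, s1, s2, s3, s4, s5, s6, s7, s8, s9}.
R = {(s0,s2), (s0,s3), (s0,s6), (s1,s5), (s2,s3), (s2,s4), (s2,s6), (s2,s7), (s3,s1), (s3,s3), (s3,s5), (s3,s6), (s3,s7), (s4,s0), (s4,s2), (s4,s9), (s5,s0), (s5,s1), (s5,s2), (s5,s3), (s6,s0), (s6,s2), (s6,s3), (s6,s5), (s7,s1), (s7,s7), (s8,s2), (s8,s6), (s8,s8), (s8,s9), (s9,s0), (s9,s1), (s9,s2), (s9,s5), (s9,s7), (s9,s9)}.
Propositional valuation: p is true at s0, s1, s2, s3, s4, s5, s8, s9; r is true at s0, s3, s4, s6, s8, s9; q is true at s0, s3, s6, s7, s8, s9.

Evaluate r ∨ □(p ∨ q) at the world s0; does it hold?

At s0: r is true, □(p ∨ q) is true, so r ∨ □(p ∨ q) is true.
  At s0: □(p ∨ q) requires p ∨ q at every successor {s2, s3, s6}.
    At s2: p ∨ q is true.
    At s3: p ∨ q is true.
    At s6: p ∨ q is true.
  So □(p ∨ q) is true at s0.

Yes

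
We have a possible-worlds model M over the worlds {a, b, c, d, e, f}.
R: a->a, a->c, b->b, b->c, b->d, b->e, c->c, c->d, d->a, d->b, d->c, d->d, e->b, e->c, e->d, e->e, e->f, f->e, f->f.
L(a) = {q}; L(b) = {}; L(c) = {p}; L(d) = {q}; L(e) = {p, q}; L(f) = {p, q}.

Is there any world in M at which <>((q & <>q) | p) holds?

Yes

Recall that <>ψ holds at a world iff ψ holds at some accessible world.
Let φ = <>((q & <>q) | p). Evaluate φ at each world:
  a (successors {a, c}): φ is true.
  b (successors {b, c, d, e}): φ is true.
  c (successors {c, d}): φ is true.
  d (successors {a, b, c, d}): φ is true.
  e (successors {b, c, d, e, f}): φ is true.
  f (successors {e, f}): φ is true.
Detail at a (witness):
  At a: <>((q & <>q) | p) requires (q & <>q) | p at some successor in {a, c}.
    (q & <>q) | p holds at a, so <>((q & <>q) | p) is true at a.
      At a: q & <>q is true, p is false, so (q & <>q) | p is true.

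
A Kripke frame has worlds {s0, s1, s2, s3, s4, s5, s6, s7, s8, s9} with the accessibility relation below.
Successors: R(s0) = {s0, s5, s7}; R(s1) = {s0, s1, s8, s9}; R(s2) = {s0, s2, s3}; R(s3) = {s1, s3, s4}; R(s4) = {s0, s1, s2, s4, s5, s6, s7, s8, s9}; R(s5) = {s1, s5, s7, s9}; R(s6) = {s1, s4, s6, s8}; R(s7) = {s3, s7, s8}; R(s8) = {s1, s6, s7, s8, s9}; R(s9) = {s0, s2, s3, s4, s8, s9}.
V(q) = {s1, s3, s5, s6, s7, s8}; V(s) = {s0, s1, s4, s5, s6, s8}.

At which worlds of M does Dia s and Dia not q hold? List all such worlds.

Recall that Dia ψ holds at a world iff ψ holds at some accessible world.
Let φ = Dia s and Dia not q. Evaluate φ at each world:
  s0 (successors {s0, s5, s7}): φ is true.
  s1 (successors {s0, s1, s8, s9}): φ is true.
  s2 (successors {s0, s2, s3}): φ is true.
  s3 (successors {s1, s3, s4}): φ is true.
  s4 (successors {s0, s1, s2, s4, s5, s6, s7, s8, s9}): φ is true.
  s5 (successors {s1, s5, s7, s9}): φ is true.
  s6 (successors {s1, s4, s6, s8}): φ is true.
  s7 (successors {s3, s7, s8}): φ is false.
  s8 (successors {s1, s6, s7, s8, s9}): φ is true.
  s9 (successors {s0, s2, s3, s4, s8, s9}): φ is true.
For instance, at s0:
  At s0: Dia s is true, Dia not q is true, so Dia s and Dia not q is true.
    At s0: Dia s requires s at some successor in {s0, s5, s7}.
      s holds at s0, so Dia s is true at s0.
    At s0: Dia not q requires not q at some successor in {s0, s5, s7}.
      not q holds at s0, so Dia not q is true at s0.
Satisfying worlds: {s0, s1, s2, s3, s4, s5, s6, s8, s9}

s0, s1, s2, s3, s4, s5, s6, s8, s9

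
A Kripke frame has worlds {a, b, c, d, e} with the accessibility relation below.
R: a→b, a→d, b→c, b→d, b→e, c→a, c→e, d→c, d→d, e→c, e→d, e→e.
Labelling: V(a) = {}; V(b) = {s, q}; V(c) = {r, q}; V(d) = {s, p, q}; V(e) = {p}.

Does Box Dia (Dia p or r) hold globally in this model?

Recall that Box ψ holds at a world iff ψ holds at every accessible world, and Dia ψ holds iff ψ holds at some accessible world.
Let φ = Box Dia (Dia p or r). Evaluate φ at each world:
  a (successors {b, d}): φ is true.
  b (successors {c, d, e}): φ is true.
  c (successors {a, e}): φ is true.
  d (successors {c, d}): φ is true.
  e (successors {c, d, e}): φ is true.
For instance, at c:
  At c: Box Dia (Dia p or r) requires Dia (Dia p or r) at every successor {a, e}.
      At a: Dia (Dia p or r) requires Dia p or r at some successor in {b, d}.
        Dia p or r holds at b, so Dia (Dia p or r) is true at a.
      At e: Dia (Dia p or r) requires Dia p or r at some successor in {c, d, e}.
        Dia p or r holds at c, so Dia (Dia p or r) is true at e.
  So Box Dia (Dia p or r) is true at c.

Yes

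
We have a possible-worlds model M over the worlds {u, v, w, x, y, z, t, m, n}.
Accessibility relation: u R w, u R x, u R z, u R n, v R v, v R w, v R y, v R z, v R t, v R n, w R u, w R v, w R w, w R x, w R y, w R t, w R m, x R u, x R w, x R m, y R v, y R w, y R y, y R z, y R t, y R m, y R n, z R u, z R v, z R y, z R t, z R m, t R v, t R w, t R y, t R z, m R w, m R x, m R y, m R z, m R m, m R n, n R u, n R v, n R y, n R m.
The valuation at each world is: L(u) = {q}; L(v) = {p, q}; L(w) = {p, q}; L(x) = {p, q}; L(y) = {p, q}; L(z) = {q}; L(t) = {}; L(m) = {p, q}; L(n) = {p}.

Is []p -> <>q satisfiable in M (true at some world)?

Yes

Let φ = []p -> <>q. Evaluate φ at each world:
  u (successors {w, x, z, n}): φ is true.
  v (successors {v, w, y, z, t, n}): φ is true.
  w (successors {u, v, w, x, y, t, m}): φ is true.
  x (successors {u, w, m}): φ is true.
  y (successors {v, w, y, z, t, m, n}): φ is true.
  z (successors {u, v, y, t, m}): φ is true.
  t (successors {v, w, y, z}): φ is true.
  m (successors {w, x, y, z, m, n}): φ is true.
  n (successors {u, v, y, m}): φ is true.
Detail at u (witness):
  At u: []p is false, <>q is true, so []p -> <>q is true.
    At u: []p requires p at every successor {w, x, z, n}.
      p fails at z, so []p is false at u.
    At u: <>q requires q at some successor in {w, x, z, n}.
      q holds at w, so <>q is true at u.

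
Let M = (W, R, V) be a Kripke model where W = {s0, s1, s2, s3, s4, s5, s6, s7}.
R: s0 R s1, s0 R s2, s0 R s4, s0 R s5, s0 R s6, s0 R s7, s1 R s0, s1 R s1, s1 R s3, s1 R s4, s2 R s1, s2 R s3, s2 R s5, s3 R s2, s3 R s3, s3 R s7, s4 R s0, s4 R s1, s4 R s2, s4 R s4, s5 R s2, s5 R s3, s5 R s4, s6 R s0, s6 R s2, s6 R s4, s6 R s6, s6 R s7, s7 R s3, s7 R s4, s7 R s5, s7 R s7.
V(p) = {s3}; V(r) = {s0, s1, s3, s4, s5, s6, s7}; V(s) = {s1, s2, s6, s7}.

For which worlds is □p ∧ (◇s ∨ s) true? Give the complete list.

Let φ = □p ∧ (◇s ∨ s). Evaluate φ at each world:
  s0 (successors {s1, s2, s4, s5, s6, s7}): φ is false.
  s1 (successors {s0, s1, s3, s4}): φ is false.
  s2 (successors {s1, s3, s5}): φ is false.
  s3 (successors {s2, s3, s7}): φ is false.
  s4 (successors {s0, s1, s2, s4}): φ is false.
  s5 (successors {s2, s3, s4}): φ is false.
  s6 (successors {s0, s2, s4, s6, s7}): φ is false.
  s7 (successors {s3, s4, s5, s7}): φ is false.
For instance, at s4:
  At s4: □p is false, ◇s ∨ s is true, so □p ∧ (◇s ∨ s) is false.
    At s4: □p requires p at every successor {s0, s1, s2, s4}.
      p fails at s0, so □p is false at s4.
    At s4: ◇s is true, s is false, so ◇s ∨ s is true.
      At s4: ◇s requires s at some successor in {s0, s1, s2, s4}.
        s holds at s1, so ◇s is true at s4.
Satisfying worlds: none.

none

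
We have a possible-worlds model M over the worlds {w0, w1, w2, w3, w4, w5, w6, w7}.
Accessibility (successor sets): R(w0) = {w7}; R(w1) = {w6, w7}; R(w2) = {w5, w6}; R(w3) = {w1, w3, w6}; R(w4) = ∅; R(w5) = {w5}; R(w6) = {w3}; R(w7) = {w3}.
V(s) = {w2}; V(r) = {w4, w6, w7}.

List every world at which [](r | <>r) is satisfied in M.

Let φ = [](r | <>r). Evaluate φ at each world:
  w0 (successors {w7}): φ is true.
  w1 (successors {w6, w7}): φ is true.
  w2 (successors {w5, w6}): φ is false.
  w3 (successors {w1, w3, w6}): φ is true.
  w4 (successors ∅): φ is true.
  w5 (successors {w5}): φ is false.
  w6 (successors {w3}): φ is true.
  w7 (successors {w3}): φ is true.
For instance, at w5:
  At w5: [](r | <>r) requires r | <>r at every successor {w5}.
    r | <>r fails at w5, so [](r | <>r) is false at w5.
      At w5: r is false, <>r is false, so r | <>r is false.
Satisfying worlds: {w0, w1, w3, w4, w6, w7}

w0, w1, w3, w4, w6, w7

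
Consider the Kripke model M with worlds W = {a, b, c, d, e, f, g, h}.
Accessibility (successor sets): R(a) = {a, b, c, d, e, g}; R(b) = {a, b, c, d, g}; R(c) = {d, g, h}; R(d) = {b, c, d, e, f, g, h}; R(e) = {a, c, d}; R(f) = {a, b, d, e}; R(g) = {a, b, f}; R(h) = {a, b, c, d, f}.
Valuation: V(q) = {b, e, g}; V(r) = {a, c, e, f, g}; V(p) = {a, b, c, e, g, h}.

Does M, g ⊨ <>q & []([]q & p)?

No

Recall that []ψ holds at a world iff ψ holds at every accessible world, and <>ψ holds iff ψ holds at some accessible world.
At g: <>q is true, []([]q & p) is false, so <>q & []([]q & p) is false.
  At g: <>q requires q at some successor in {a, b, f}.
    q holds at b, so <>q is true at g.
  At g: []([]q & p) requires []q & p at every successor {a, b, f}.
    []q & p fails at a, so []([]q & p) is false at g.
      At a: []q is false, p is true, so []q & p is false.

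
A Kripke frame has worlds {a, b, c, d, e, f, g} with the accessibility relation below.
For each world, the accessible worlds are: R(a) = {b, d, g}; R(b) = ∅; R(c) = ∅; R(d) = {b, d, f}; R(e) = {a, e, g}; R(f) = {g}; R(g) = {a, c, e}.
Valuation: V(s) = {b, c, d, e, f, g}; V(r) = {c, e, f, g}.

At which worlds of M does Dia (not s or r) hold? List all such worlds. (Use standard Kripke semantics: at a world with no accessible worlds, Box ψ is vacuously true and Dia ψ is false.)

Let φ = Dia (not s or r). Evaluate φ at each world:
  a (successors {b, d, g}): φ is true.
  b (successors ∅): φ is false.
  c (successors ∅): φ is false.
  d (successors {b, d, f}): φ is true.
  e (successors {a, e, g}): φ is true.
  f (successors {g}): φ is true.
  g (successors {a, c, e}): φ is true.
For instance, at a:
  At a: Dia (not s or r) requires not s or r at some successor in {b, d, g}.
    not s or r holds at g, so Dia (not s or r) is true at a.
Satisfying worlds: {a, d, e, f, g}

a, d, e, f, g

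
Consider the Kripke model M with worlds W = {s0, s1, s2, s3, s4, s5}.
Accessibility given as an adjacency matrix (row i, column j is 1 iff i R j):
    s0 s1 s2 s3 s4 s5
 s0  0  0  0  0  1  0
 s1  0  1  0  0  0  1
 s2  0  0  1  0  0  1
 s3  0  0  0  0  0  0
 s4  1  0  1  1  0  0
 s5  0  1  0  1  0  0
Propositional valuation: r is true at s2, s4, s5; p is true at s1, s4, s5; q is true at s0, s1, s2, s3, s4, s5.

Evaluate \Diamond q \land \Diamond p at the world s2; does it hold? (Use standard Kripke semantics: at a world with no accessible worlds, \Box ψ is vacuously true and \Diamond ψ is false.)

At s2: \Diamond q is true, \Diamond p is true, so \Diamond q \land \Diamond p is true.
  At s2: \Diamond q requires q at some successor in {s2, s5}.
    q holds at s2, so \Diamond q is true at s2.
  At s2: \Diamond p requires p at some successor in {s2, s5}.
    p holds at s5, so \Diamond p is true at s2.

Yes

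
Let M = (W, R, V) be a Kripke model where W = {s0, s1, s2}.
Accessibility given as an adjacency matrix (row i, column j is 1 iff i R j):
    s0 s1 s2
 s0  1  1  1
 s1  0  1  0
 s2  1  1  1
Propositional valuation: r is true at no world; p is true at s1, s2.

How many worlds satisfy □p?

1

Recall that □ψ holds at a world iff ψ holds at every accessible world, and ◇ψ holds iff ψ holds at some accessible world.
Let φ = □p. Evaluate φ at each world:
  s0 (successors {s0, s1, s2}): φ is false.
  s1 (successors {s1}): φ is true.
  s2 (successors {s0, s1, s2}): φ is false.
For instance, at s0:
  At s0: □p requires p at every successor {s0, s1, s2}.
    p fails at s0, so □p is false at s0.
Satisfying worlds: {s1}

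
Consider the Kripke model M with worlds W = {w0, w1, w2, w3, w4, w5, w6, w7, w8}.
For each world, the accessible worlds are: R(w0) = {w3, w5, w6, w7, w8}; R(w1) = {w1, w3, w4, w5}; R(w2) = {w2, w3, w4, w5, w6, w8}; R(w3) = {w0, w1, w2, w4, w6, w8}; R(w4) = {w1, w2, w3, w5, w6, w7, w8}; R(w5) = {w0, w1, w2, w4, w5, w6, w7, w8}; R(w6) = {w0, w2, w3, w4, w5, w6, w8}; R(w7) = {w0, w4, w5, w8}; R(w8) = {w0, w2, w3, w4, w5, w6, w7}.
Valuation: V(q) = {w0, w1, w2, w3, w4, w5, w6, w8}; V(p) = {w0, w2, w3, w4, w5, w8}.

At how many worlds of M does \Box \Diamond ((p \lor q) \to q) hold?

Recall that \Box ψ holds at a world iff ψ holds at every accessible world, and \Diamond ψ holds iff ψ holds at some accessible world.
Let φ = \Box \Diamond ((p \lor q) \to q). Evaluate φ at each world:
  w0 (successors {w3, w5, w6, w7, w8}): φ is true.
  w1 (successors {w1, w3, w4, w5}): φ is true.
  w2 (successors {w2, w3, w4, w5, w6, w8}): φ is true.
  w3 (successors {w0, w1, w2, w4, w6, w8}): φ is true.
  w4 (successors {w1, w2, w3, w5, w6, w7, w8}): φ is true.
  w5 (successors {w0, w1, w2, w4, w5, w6, w7, w8}): φ is true.
  w6 (successors {w0, w2, w3, w4, w5, w6, w8}): φ is true.
  w7 (successors {w0, w4, w5, w8}): φ is true.
  w8 (successors {w0, w2, w3, w4, w5, w6, w7}): φ is true.
For instance, at w4:
  At w4: \Box \Diamond ((p \lor q) \to q) requires \Diamond ((p \lor q) \to q) at every successor {w1, w2, w3, w5, w6, w7, w8}.
    At w1: \Diamond ((p \lor q) \to q) is true.
    At w2: \Diamond ((p \lor q) \to q) is true.
    At w3: \Diamond ((p \lor q) \to q) is true.
    At w5: \Diamond ((p \lor q) \to q) is true.
    At w6: \Diamond ((p \lor q) \to q) is true.
    At w7: \Diamond ((p \lor q) \to q) is true.
    At w8: \Diamond ((p \lor q) \to q) is true.
  So \Box \Diamond ((p \lor q) \to q) is true at w4.
Satisfying worlds: {w0, w1, w2, w3, w4, w5, w6, w7, w8}

9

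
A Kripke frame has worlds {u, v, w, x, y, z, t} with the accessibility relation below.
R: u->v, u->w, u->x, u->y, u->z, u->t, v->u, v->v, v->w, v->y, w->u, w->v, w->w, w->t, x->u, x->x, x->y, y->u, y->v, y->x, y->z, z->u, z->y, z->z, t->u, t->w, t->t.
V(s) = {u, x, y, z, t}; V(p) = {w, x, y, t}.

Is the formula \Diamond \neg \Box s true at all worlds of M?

Let φ = \Diamond \neg \Box s. Evaluate φ at each world:
  u (successors {v, w, x, y, z, t}): φ is true.
  v (successors {u, v, w, y}): φ is true.
  w (successors {u, v, w, t}): φ is true.
  x (successors {u, x, y}): φ is true.
  y (successors {u, v, x, z}): φ is true.
  z (successors {u, y, z}): φ is true.
  t (successors {u, w, t}): φ is true.
For instance, at u:
  At u: \Diamond \neg \Box s requires \neg \Box s at some successor in {v, w, x, y, z, t}.
    \neg \Box s holds at v, so \Diamond \neg \Box s is true at u.
      At v: \Box s is false, so \neg \Box s is true.

Yes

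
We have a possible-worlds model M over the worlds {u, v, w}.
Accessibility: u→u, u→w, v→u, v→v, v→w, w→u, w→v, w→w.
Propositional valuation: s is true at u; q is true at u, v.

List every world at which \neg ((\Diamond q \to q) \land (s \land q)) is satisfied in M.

Let φ = \neg ((\Diamond q \to q) \land (s \land q)). Evaluate φ at each world:
  u (successors {u, w}): φ is false.
  v (successors {u, v, w}): φ is true.
  w (successors {u, v, w}): φ is true.
For instance, at w:
  At w: (\Diamond q \to q) \land (s \land q) is false, so \neg ((\Diamond q \to q) \land (s \land q)) is true.
    At w: \Diamond q \to q is false, s \land q is false, so (\Diamond q \to q) \land (s \land q) is false.
      At w: \Diamond q is true, q is false, so \Diamond q \to q is false.
Satisfying worlds: {v, w}

v, w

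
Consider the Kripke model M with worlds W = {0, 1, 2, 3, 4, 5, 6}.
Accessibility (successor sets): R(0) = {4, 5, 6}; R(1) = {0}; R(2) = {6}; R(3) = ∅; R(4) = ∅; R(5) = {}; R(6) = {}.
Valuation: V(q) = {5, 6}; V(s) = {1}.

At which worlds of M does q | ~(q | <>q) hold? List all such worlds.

Let φ = q | ~(q | <>q). Evaluate φ at each world:
  0 (successors {4, 5, 6}): φ is false.
  1 (successors {0}): φ is true.
  2 (successors {6}): φ is false.
  3 (successors ∅): φ is true.
  4 (successors ∅): φ is true.
  5 (successors ∅): φ is true.
  6 (successors ∅): φ is true.
For instance, at 0:
  At 0: q is false, ~(q | <>q) is false, so q | ~(q | <>q) is false.
    At 0: q | <>q is true, so ~(q | <>q) is false.
      At 0: q is false, <>q is true, so q | <>q is true.
Satisfying worlds: {1, 3, 4, 5, 6}

1, 3, 4, 5, 6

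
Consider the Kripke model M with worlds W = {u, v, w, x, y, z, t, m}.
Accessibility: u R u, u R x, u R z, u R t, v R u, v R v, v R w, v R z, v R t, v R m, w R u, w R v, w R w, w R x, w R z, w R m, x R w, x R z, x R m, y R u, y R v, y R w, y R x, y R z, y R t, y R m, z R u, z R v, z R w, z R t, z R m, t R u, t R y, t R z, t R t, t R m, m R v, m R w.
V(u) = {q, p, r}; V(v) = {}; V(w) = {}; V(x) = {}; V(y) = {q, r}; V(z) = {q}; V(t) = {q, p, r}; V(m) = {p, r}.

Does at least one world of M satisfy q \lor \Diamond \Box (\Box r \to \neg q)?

Yes

Recall that \Box ψ holds at a world iff ψ holds at every accessible world, and \Diamond ψ holds iff ψ holds at some accessible world.
Let φ = q \lor \Diamond \Box (\Box r \to \neg q). Evaluate φ at each world:
  u (successors {u, x, z, t}): φ is true.
  v (successors {u, v, w, z, t, m}): φ is true.
  w (successors {u, v, w, x, z, m}): φ is true.
  x (successors {w, z, m}): φ is true.
  y (successors {u, v, w, x, z, t, m}): φ is true.
  z (successors {u, v, w, t, m}): φ is true.
  t (successors {u, y, z, t, m}): φ is true.
  m (successors {v, w}): φ is true.
Detail at u (witness):
  At u: q is true, \Diamond \Box (\Box r \to \neg q) is true, so q \lor \Diamond \Box (\Box r \to \neg q) is true.
    At u: \Diamond \Box (\Box r \to \neg q) requires \Box (\Box r \to \neg q) at some successor in {u, x, z, t}.
      \Box (\Box r \to \neg q) holds at u, so \Diamond \Box (\Box r \to \neg q) is true at u.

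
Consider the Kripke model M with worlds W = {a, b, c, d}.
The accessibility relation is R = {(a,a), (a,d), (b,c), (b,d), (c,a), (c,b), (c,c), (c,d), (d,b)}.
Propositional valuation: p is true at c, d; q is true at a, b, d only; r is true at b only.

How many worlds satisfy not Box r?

Recall that Box ψ holds at a world iff ψ holds at every accessible world, and Dia ψ holds iff ψ holds at some accessible world.
Let φ = not Box r. Evaluate φ at each world:
  a (successors {a, d}): φ is true.
  b (successors {c, d}): φ is true.
  c (successors {a, b, c, d}): φ is true.
  d (successors {b}): φ is false.
For instance, at d:
  At d: Box r is true, so not Box r is false.
    At d: Box r requires r at every successor {b}.
      At b: r is true.
    So Box r is true at d.
Satisfying worlds: {a, b, c}

3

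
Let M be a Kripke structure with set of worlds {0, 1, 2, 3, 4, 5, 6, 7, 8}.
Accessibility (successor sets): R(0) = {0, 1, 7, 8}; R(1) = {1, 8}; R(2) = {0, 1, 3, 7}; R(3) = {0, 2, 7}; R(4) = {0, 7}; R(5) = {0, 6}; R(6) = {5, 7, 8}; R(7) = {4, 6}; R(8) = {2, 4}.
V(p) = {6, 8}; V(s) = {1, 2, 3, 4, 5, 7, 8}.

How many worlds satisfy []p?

0

Let φ = []p. Evaluate φ at each world:
  0 (successors {0, 1, 7, 8}): φ is false.
  1 (successors {1, 8}): φ is false.
  2 (successors {0, 1, 3, 7}): φ is false.
  3 (successors {0, 2, 7}): φ is false.
  4 (successors {0, 7}): φ is false.
  5 (successors {0, 6}): φ is false.
  6 (successors {5, 7, 8}): φ is false.
  7 (successors {4, 6}): φ is false.
  8 (successors {2, 4}): φ is false.
For instance, at 8:
  At 8: []p requires p at every successor {2, 4}.
    p fails at 2, so []p is false at 8.
Satisfying worlds: none.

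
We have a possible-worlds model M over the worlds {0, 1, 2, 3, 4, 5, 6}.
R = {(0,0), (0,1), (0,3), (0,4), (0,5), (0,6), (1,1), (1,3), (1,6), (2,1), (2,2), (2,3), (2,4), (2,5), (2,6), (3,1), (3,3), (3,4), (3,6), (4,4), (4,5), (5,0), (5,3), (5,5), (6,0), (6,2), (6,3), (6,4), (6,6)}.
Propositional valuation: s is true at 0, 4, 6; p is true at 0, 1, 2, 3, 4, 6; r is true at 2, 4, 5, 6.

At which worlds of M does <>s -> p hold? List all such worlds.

0, 1, 2, 3, 4, 6

Let φ = <>s -> p. Evaluate φ at each world:
  0 (successors {0, 1, 3, 4, 5, 6}): φ is true.
  1 (successors {1, 3, 6}): φ is true.
  2 (successors {1, 2, 3, 4, 5, 6}): φ is true.
  3 (successors {1, 3, 4, 6}): φ is true.
  4 (successors {4, 5}): φ is true.
  5 (successors {0, 3, 5}): φ is false.
  6 (successors {0, 2, 3, 4, 6}): φ is true.
For instance, at 4:
  At 4: <>s is true, p is true, so <>s -> p is true.
    At 4: <>s requires s at some successor in {4, 5}.
      s holds at 4, so <>s is true at 4.
Satisfying worlds: {0, 1, 2, 3, 4, 6}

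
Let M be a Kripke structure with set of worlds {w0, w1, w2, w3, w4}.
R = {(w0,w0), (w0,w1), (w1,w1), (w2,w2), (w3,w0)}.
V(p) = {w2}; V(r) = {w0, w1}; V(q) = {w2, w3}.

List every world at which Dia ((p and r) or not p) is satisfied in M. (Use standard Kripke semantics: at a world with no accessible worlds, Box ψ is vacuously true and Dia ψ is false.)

Let φ = Dia ((p and r) or not p). Evaluate φ at each world:
  w0 (successors {w0, w1}): φ is true.
  w1 (successors {w1}): φ is true.
  w2 (successors {w2}): φ is false.
  w3 (successors {w0}): φ is true.
  w4 (successors ∅): φ is false.
For instance, at w2:
  At w2: Dia ((p and r) or not p) requires (p and r) or not p at some successor in {w2}.
    At w2: (p and r) or not p is false.
  So Dia ((p and r) or not p) is false at w2.
Satisfying worlds: {w0, w1, w3}

w0, w1, w3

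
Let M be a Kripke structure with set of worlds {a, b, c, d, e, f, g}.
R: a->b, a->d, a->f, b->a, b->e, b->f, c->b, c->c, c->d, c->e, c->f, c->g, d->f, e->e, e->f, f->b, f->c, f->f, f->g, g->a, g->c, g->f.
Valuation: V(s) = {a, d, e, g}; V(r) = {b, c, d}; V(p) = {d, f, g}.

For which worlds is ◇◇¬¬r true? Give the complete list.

Let φ = ◇◇¬¬r. Evaluate φ at each world:
  a (successors {b, d, f}): φ is true.
  b (successors {a, e, f}): φ is true.
  c (successors {b, c, d, e, f, g}): φ is true.
  d (successors {f}): φ is true.
  e (successors {e, f}): φ is true.
  f (successors {b, c, f, g}): φ is true.
  g (successors {a, c, f}): φ is true.
For instance, at a:
  At a: ◇◇¬¬r requires ◇¬¬r at some successor in {b, d, f}.
    ◇¬¬r holds at f, so ◇◇¬¬r is true at a.
      At f: ◇¬¬r requires ¬¬r at some successor in {b, c, f, g}.
        ¬¬r holds at b, so ◇¬¬r is true at f.
Satisfying worlds: {a, b, c, d, e, f, g}

a, b, c, d, e, f, g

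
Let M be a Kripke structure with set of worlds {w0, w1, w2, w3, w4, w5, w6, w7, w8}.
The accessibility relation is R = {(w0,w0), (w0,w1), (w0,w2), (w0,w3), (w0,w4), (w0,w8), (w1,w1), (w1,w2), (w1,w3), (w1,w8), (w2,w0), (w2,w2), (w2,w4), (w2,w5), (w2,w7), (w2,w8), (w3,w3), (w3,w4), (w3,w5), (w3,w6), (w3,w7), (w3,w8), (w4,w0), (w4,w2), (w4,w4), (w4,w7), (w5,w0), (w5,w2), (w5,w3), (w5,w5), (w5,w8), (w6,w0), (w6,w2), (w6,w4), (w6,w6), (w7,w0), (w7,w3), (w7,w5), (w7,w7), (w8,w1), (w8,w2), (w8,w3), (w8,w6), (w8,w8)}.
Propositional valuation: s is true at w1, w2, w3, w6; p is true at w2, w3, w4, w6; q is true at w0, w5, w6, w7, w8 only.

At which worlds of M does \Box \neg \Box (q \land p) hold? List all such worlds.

Let φ = \Box \neg \Box (q \land p). Evaluate φ at each world:
  w0 (successors {w0, w1, w2, w3, w4, w8}): φ is true.
  w1 (successors {w1, w2, w3, w8}): φ is true.
  w2 (successors {w0, w2, w4, w5, w7, w8}): φ is true.
  w3 (successors {w3, w4, w5, w6, w7, w8}): φ is true.
  w4 (successors {w0, w2, w4, w7}): φ is true.
  w5 (successors {w0, w2, w3, w5, w8}): φ is true.
  w6 (successors {w0, w2, w4, w6}): φ is true.
  w7 (successors {w0, w3, w5, w7}): φ is true.
  w8 (successors {w1, w2, w3, w6, w8}): φ is true.
For instance, at w5:
  At w5: \Box \neg \Box (q \land p) requires \neg \Box (q \land p) at every successor {w0, w2, w3, w5, w8}.
    At w0: \neg \Box (q \land p) is true.
    At w2: \neg \Box (q \land p) is true.
    At w3: \neg \Box (q \land p) is true.
    At w5: \neg \Box (q \land p) is true.
    At w8: \neg \Box (q \land p) is true.
  So \Box \neg \Box (q \land p) is true at w5.
Satisfying worlds: {w0, w1, w2, w3, w4, w5, w6, w7, w8}

w0, w1, w2, w3, w4, w5, w6, w7, w8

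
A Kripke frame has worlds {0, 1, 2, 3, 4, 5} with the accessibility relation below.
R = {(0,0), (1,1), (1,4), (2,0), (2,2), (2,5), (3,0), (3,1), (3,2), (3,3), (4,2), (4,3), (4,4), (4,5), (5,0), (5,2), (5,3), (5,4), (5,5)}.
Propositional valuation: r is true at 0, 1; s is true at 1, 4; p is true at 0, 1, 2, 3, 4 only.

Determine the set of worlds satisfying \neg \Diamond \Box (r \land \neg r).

0, 1, 2, 3, 4, 5

Recall that \Box ψ holds at a world iff ψ holds at every accessible world, and \Diamond ψ holds iff ψ holds at some accessible world.
Let φ = \neg \Diamond \Box (r \land \neg r). Evaluate φ at each world:
  0 (successors {0}): φ is true.
  1 (successors {1, 4}): φ is true.
  2 (successors {0, 2, 5}): φ is true.
  3 (successors {0, 1, 2, 3}): φ is true.
  4 (successors {2, 3, 4, 5}): φ is true.
  5 (successors {0, 2, 3, 4, 5}): φ is true.
For instance, at 0:
  At 0: \Diamond \Box (r \land \neg r) is false, so \neg \Diamond \Box (r \land \neg r) is true.
    At 0: \Diamond \Box (r \land \neg r) requires \Box (r \land \neg r) at some successor in {0}.
      At 0: \Box (r \land \neg r) is false.
    So \Diamond \Box (r \land \neg r) is false at 0.
Satisfying worlds: {0, 1, 2, 3, 4, 5}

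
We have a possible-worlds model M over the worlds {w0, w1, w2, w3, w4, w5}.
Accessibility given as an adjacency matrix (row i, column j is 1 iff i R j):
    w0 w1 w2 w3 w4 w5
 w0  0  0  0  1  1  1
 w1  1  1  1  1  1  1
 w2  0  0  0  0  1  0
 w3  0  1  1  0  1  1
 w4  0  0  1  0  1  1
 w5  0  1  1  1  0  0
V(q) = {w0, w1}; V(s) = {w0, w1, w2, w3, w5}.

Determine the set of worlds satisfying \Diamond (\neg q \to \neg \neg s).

w0, w1, w3, w4, w5

Let φ = \Diamond (\neg q \to \neg \neg s). Evaluate φ at each world:
  w0 (successors {w3, w4, w5}): φ is true.
  w1 (successors {w0, w1, w2, w3, w4, w5}): φ is true.
  w2 (successors {w4}): φ is false.
  w3 (successors {w1, w2, w4, w5}): φ is true.
  w4 (successors {w2, w4, w5}): φ is true.
  w5 (successors {w1, w2, w3}): φ is true.
For instance, at w5:
  At w5: \Diamond (\neg q \to \neg \neg s) requires \neg q \to \neg \neg s at some successor in {w1, w2, w3}.
    \neg q \to \neg \neg s holds at w1, so \Diamond (\neg q \to \neg \neg s) is true at w5.
Satisfying worlds: {w0, w1, w3, w4, w5}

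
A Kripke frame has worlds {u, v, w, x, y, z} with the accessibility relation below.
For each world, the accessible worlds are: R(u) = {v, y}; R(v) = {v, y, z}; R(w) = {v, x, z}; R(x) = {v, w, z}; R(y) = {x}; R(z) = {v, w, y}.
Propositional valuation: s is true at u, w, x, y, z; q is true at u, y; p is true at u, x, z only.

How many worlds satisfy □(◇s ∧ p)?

Let φ = □(◇s ∧ p). Evaluate φ at each world:
  u (successors {v, y}): φ is false.
  v (successors {v, y, z}): φ is false.
  w (successors {v, x, z}): φ is false.
  x (successors {v, w, z}): φ is false.
  y (successors {x}): φ is true.
  z (successors {v, w, y}): φ is false.
For instance, at x:
  At x: □(◇s ∧ p) requires ◇s ∧ p at every successor {v, w, z}.
    ◇s ∧ p fails at v, so □(◇s ∧ p) is false at x.
      At v: ◇s is true, p is false, so ◇s ∧ p is false.
Satisfying worlds: {y}

1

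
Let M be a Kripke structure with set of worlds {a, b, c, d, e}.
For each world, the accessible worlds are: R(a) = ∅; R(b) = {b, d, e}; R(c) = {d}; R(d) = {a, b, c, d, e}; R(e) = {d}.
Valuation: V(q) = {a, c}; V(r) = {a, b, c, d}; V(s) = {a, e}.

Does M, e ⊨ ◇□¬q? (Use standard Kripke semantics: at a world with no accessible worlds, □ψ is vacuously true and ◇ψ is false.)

At e: ◇□¬q requires □¬q at some successor in {d}.
  At d: □¬q is false.
So ◇□¬q is false at e.

No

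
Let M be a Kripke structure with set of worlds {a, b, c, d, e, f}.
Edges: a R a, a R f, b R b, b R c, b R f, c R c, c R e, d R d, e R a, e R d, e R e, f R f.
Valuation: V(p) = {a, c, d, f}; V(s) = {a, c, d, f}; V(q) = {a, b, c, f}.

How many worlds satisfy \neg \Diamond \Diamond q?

1

Let φ = \neg \Diamond \Diamond q. Evaluate φ at each world:
  a (successors {a, f}): φ is false.
  b (successors {b, c, f}): φ is false.
  c (successors {c, e}): φ is false.
  d (successors {d}): φ is true.
  e (successors {a, d, e}): φ is false.
  f (successors {f}): φ is false.
For instance, at d:
  At d: \Diamond \Diamond q is false, so \neg \Diamond \Diamond q is true.
    At d: \Diamond \Diamond q requires \Diamond q at some successor in {d}.
      At d: \Diamond q is false.
    So \Diamond \Diamond q is false at d.
Satisfying worlds: {d}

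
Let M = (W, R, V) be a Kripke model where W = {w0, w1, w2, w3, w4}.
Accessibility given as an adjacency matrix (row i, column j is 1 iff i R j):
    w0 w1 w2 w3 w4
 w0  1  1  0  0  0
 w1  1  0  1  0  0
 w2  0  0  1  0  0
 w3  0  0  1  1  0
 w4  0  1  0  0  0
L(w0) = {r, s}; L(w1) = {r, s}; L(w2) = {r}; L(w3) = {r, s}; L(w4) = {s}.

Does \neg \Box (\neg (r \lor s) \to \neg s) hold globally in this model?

No

Let φ = \neg \Box (\neg (r \lor s) \to \neg s). Evaluate φ at each world:
  w0 (successors {w0, w1}): φ is false.
  w1 (successors {w0, w2}): φ is false.
  w2 (successors {w2}): φ is false.
  w3 (successors {w2, w3}): φ is false.
  w4 (successors {w1}): φ is false.
Detail at w0 (counterexample):
  At w0: \Box (\neg (r \lor s) \to \neg s) is true, so \neg \Box (\neg (r \lor s) \to \neg s) is false.
    At w0: \Box (\neg (r \lor s) \to \neg s) requires \neg (r \lor s) \to \neg s at every successor {w0, w1}.
      At w0: \neg (r \lor s) \to \neg s is true.
      At w1: \neg (r \lor s) \to \neg s is true.
    So \Box (\neg (r \lor s) \to \neg s) is true at w0.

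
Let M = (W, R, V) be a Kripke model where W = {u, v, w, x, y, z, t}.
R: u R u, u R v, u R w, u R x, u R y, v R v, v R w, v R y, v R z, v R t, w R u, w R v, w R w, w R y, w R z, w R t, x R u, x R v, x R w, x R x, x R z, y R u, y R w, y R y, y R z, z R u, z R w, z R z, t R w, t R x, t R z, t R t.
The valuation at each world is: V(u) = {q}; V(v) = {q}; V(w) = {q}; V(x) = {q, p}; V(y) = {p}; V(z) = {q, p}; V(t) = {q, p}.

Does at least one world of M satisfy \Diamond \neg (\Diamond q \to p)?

Let φ = \Diamond \neg (\Diamond q \to p). Evaluate φ at each world:
  u (successors {u, v, w, x, y}): φ is true.
  v (successors {v, w, y, z, t}): φ is true.
  w (successors {u, v, w, y, z, t}): φ is true.
  x (successors {u, v, w, x, z}): φ is true.
  y (successors {u, w, y, z}): φ is true.
  z (successors {u, w, z}): φ is true.
  t (successors {w, x, z, t}): φ is true.
Detail at u (witness):
  At u: \Diamond \neg (\Diamond q \to p) requires \neg (\Diamond q \to p) at some successor in {u, v, w, x, y}.
    \neg (\Diamond q \to p) holds at u, so \Diamond \neg (\Diamond q \to p) is true at u.
      At u: \Diamond q \to p is false, so \neg (\Diamond q \to p) is true.

Yes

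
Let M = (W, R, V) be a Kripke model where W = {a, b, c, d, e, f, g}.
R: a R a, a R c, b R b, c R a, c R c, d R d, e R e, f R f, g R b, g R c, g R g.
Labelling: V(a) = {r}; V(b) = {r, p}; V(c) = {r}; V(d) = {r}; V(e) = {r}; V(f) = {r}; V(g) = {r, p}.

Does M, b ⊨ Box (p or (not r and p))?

At b: Box (p or (not r and p)) requires p or (not r and p) at every successor {b}.
  At b: p or (not r and p) is true.
So Box (p or (not r and p)) is true at b.

Yes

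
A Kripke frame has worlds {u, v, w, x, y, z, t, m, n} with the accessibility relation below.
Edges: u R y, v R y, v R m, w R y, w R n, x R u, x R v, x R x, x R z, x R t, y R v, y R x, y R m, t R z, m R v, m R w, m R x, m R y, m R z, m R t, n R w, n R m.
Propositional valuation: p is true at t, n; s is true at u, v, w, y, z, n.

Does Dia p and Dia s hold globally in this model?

Recall that Dia ψ holds at a world iff ψ holds at some accessible world.
Let φ = Dia p and Dia s. Evaluate φ at each world:
  u (successors {y}): φ is false.
  v (successors {y, m}): φ is false.
  w (successors {y, n}): φ is true.
  x (successors {u, v, x, z, t}): φ is true.
  y (successors {v, x, m}): φ is false.
  z (successors ∅): φ is false.
  t (successors {z}): φ is false.
  m (successors {v, w, x, y, z, t}): φ is true.
  n (successors {w, m}): φ is false.
Detail at u (counterexample):
  At u: Dia p is false, Dia s is true, so Dia p and Dia s is false.
    At u: Dia p requires p at some successor in {y}.
      At y: p is false.
    So Dia p is false at u.
    At u: Dia s requires s at some successor in {y}.
      s holds at y, so Dia s is true at u.

No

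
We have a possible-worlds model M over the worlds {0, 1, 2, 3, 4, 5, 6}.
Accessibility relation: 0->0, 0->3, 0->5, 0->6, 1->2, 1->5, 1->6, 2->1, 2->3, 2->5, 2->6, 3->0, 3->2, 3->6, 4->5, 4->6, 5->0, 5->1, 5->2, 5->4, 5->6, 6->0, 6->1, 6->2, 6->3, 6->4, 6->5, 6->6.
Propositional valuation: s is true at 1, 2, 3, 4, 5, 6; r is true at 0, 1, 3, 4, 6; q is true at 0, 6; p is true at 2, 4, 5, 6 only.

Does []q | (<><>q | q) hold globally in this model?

Yes

Let φ = []q | (<><>q | q). Evaluate φ at each world:
  0 (successors {0, 3, 5, 6}): φ is true.
  1 (successors {2, 5, 6}): φ is true.
  2 (successors {1, 3, 5, 6}): φ is true.
  3 (successors {0, 2, 6}): φ is true.
  4 (successors {5, 6}): φ is true.
  5 (successors {0, 1, 2, 4, 6}): φ is true.
  6 (successors {0, 1, 2, 3, 4, 5, 6}): φ is true.
For instance, at 5:
  At 5: []q is false, <><>q | q is true, so []q | (<><>q | q) is true.
    At 5: []q requires q at every successor {0, 1, 2, 4, 6}.
      q fails at 1, so []q is false at 5.
    At 5: <><>q is true, q is false, so <><>q | q is true.
      At 5: <><>q requires <>q at some successor in {0, 1, 2, 4, 6}.
        <>q holds at 0, so <><>q is true at 5.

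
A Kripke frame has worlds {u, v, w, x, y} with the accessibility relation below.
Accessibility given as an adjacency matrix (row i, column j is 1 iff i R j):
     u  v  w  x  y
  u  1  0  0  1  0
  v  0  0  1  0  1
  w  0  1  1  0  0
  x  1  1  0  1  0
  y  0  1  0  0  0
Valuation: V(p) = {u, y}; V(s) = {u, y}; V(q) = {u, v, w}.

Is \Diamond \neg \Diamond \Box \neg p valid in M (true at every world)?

No

Let φ = \Diamond \neg \Diamond \Box \neg p. Evaluate φ at each world:
  u (successors {u, x}): φ is true.
  v (successors {w, y}): φ is true.
  w (successors {v, w}): φ is false.
  x (successors {u, v, x}): φ is true.
  y (successors {v}): φ is false.
Detail at w (counterexample):
  At w: \Diamond \neg \Diamond \Box \neg p requires \neg \Diamond \Box \neg p at some successor in {v, w}.
    At v: \neg \Diamond \Box \neg p is false.
    At w: \neg \Diamond \Box \neg p is false.
  So \Diamond \neg \Diamond \Box \neg p is false at w.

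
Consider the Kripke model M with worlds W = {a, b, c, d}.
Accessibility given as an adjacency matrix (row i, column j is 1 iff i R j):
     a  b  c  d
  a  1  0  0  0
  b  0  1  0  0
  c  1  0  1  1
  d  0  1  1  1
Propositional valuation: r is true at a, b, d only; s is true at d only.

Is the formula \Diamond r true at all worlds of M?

Let φ = \Diamond r. Evaluate φ at each world:
  a (successors {a}): φ is true.
  b (successors {b}): φ is true.
  c (successors {a, c, d}): φ is true.
  d (successors {b, c, d}): φ is true.
For instance, at a:
  At a: \Diamond r requires r at some successor in {a}.
    r holds at a, so \Diamond r is true at a.

Yes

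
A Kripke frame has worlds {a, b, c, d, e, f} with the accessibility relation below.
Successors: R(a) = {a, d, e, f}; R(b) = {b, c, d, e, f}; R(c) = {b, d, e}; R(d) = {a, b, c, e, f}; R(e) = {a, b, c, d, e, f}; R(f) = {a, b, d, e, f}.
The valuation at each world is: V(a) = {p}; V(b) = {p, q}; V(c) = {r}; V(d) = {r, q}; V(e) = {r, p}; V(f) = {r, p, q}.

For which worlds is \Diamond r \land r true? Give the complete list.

c, d, e, f

Recall that \Diamond ψ holds at a world iff ψ holds at some accessible world.
Let φ = \Diamond r \land r. Evaluate φ at each world:
  a (successors {a, d, e, f}): φ is false.
  b (successors {b, c, d, e, f}): φ is false.
  c (successors {b, d, e}): φ is true.
  d (successors {a, b, c, e, f}): φ is true.
  e (successors {a, b, c, d, e, f}): φ is true.
  f (successors {a, b, d, e, f}): φ is true.
For instance, at b:
  At b: \Diamond r is true, r is false, so \Diamond r \land r is false.
    At b: \Diamond r requires r at some successor in {b, c, d, e, f}.
      r holds at c, so \Diamond r is true at b.
Satisfying worlds: {c, d, e, f}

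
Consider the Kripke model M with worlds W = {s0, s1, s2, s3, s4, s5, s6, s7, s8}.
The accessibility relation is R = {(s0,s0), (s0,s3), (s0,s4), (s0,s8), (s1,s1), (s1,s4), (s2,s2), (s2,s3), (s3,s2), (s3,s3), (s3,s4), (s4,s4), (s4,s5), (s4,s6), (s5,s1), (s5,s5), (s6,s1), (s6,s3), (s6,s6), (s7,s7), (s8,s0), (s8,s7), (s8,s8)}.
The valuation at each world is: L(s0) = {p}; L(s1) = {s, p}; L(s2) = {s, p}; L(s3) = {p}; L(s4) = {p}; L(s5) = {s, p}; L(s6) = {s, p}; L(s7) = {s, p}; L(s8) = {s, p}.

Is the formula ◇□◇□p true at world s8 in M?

Yes

At s8: ◇□◇□p requires □◇□p at some successor in {s0, s7, s8}.
  □◇□p holds at s0, so ◇□◇□p is true at s8.
    At s0: □◇□p requires ◇□p at every successor {s0, s3, s4, s8}.
      At s0: ◇□p is true.
      At s3: ◇□p is true.
      At s4: ◇□p is true.
      At s8: ◇□p is true.
    So □◇□p is true at s0.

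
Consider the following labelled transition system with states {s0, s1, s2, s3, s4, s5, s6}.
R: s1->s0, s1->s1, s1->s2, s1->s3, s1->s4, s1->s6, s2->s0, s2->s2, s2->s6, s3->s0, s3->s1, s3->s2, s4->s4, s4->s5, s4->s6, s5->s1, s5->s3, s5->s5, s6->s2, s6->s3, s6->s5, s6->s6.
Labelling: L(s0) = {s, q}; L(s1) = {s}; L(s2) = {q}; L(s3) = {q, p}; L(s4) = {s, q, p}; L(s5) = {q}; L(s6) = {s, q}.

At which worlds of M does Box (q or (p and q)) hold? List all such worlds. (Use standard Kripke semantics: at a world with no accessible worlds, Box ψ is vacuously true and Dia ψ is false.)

Recall that Box ψ holds at a world iff ψ holds at every accessible world, and Dia ψ holds iff ψ holds at some accessible world.
Let φ = Box (q or (p and q)). Evaluate φ at each world:
  s0 (successors ∅): φ is true.
  s1 (successors {s0, s1, s2, s3, s4, s6}): φ is false.
  s2 (successors {s0, s2, s6}): φ is true.
  s3 (successors {s0, s1, s2}): φ is false.
  s4 (successors {s4, s5, s6}): φ is true.
  s5 (successors {s1, s3, s5}): φ is false.
  s6 (successors {s2, s3, s5, s6}): φ is true.
For instance, at s5:
  At s5: Box (q or (p and q)) requires q or (p and q) at every successor {s1, s3, s5}.
    q or (p and q) fails at s1, so Box (q or (p and q)) is false at s5.
Satisfying worlds: {s0, s2, s4, s6}

s0, s2, s4, s6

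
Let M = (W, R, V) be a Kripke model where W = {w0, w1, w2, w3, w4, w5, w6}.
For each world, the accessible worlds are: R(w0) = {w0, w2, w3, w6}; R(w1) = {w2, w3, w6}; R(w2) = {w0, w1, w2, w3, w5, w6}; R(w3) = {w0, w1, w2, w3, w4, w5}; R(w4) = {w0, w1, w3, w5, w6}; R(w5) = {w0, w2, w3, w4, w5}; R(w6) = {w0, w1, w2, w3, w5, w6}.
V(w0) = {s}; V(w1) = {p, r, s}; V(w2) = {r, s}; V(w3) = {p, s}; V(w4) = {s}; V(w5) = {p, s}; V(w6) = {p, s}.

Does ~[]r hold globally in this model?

Recall that []ψ holds at a world iff ψ holds at every accessible world, and <>ψ holds iff ψ holds at some accessible world.
Let φ = ~[]r. Evaluate φ at each world:
  w0 (successors {w0, w2, w3, w6}): φ is true.
  w1 (successors {w2, w3, w6}): φ is true.
  w2 (successors {w0, w1, w2, w3, w5, w6}): φ is true.
  w3 (successors {w0, w1, w2, w3, w4, w5}): φ is true.
  w4 (successors {w0, w1, w3, w5, w6}): φ is true.
  w5 (successors {w0, w2, w3, w4, w5}): φ is true.
  w6 (successors {w0, w1, w2, w3, w5, w6}): φ is true.
For instance, at w3:
  At w3: []r is false, so ~[]r is true.
    At w3: []r requires r at every successor {w0, w1, w2, w3, w4, w5}.
      r fails at w0, so []r is false at w3.

Yes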